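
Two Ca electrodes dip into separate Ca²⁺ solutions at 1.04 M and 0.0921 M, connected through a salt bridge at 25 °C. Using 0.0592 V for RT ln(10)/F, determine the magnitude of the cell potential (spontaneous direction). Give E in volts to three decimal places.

+0.031 V

For a concentration cell E°cell = 0. The 1.04 M side is the cathode (reduction is favoured where [Ca²⁺] is higher).
With n = 2, E = −(0.0592/2) log([Ca²⁺]ₐₙ/[Ca²⁺]꜀ₐₜ) = −(0.0592/2) log(0.0921/1.04) = −(0.0592/2)(-1.053) = +0.031 V.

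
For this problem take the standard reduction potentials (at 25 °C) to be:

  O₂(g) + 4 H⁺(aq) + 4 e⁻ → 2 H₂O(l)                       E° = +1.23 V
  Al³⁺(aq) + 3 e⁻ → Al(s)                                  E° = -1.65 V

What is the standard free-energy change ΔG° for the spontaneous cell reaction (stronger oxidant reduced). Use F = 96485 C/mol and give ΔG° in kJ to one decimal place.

O₂/H₂O (E° = +1.23 V) is the cathode; Al³⁺/Al (E° = -1.65 V) is the anode, so E°cell = +2.88 V.
Balancing electrons gives n = 12 (lcm of 4 and 3).
ΔG° = −nFE° = −(12)(96485)(+2.88) = -3,334,522 J = -3334.5 kJ.

-3334.5 kJ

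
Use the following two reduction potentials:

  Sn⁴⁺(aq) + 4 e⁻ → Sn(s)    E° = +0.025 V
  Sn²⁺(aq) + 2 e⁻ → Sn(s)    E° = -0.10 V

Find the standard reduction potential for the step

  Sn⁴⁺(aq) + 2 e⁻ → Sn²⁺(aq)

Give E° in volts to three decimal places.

+0.150 V

Sequential free energies add, so n₃E°₃ = n₁E°₁ + n₂E°₂.
With n₃ = 4, and the known step contributing 2×(-0.10) V, the unknown satisfies 2·E° = 4×(+0.025) − 2×(-0.10) = +0.300.
E° = +0.300 / 2 = +0.150 V.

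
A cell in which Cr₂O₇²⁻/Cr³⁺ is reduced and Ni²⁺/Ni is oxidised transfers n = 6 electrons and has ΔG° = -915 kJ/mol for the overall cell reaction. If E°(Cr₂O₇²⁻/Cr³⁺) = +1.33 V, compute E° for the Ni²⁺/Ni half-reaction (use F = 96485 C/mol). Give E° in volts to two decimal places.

E°cell = −ΔG°/(nF) = −(-915×10³)/((6)(96485)) = +1.581 V.
Since Cr₂O₇²⁻/Cr³⁺ is the cathode and Ni²⁺/Ni the anode, E°cell = E°(Cr₂O₇²⁻/Cr³⁺) − E°(Ni²⁺/Ni).
So E°(Ni²⁺/Ni) = E°(Cr₂O₇²⁻/Cr³⁺) − E°cell = (+1.33) − (+1.581) = -0.25 V.

-0.25 V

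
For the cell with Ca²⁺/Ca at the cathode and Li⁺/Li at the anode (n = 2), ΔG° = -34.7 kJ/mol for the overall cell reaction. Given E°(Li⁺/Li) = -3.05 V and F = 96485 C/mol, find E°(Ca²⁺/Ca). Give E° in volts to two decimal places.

E°cell = −ΔG°/(nF) = −(-34.7×10³)/((2)(96485)) = +0.180 V.
Since Ca²⁺/Ca is the cathode and Li⁺/Li the anode, E°cell = E°(Ca²⁺/Ca) − E°(Li⁺/Li).
So E°(Ca²⁺/Ca) = E°cell + E°(Li⁺/Li) = +0.180 + (-3.05) = -2.87 V.

-2.87 V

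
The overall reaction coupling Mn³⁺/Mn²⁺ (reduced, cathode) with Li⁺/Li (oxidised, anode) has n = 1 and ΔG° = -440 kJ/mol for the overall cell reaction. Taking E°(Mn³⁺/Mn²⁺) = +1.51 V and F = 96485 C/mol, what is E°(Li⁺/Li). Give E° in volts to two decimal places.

-3.05 V

E°cell = −ΔG°/(nF) = −(-440×10³)/((1)(96485)) = +4.560 V.
Since Mn³⁺/Mn²⁺ is the cathode and Li⁺/Li the anode, E°cell = E°(Mn³⁺/Mn²⁺) − E°(Li⁺/Li).
So E°(Li⁺/Li) = E°(Mn³⁺/Mn²⁺) − E°cell = (+1.51) − (+4.560) = -3.05 V.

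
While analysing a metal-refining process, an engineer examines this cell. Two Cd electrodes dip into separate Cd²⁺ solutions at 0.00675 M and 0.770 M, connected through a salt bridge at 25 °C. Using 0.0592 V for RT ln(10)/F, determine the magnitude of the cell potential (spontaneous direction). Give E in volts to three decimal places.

+0.061 V

For a concentration cell E°cell = 0. The 0.770 M side is the cathode (reduction is favoured where [Cd²⁺] is higher).
With n = 2, E = −(0.0592/2) log([Cd²⁺]ₐₙ/[Cd²⁺]꜀ₐₜ) = −(0.0592/2) log(0.00675/0.77) = −(0.0592/2)(-2.057) = +0.061 V.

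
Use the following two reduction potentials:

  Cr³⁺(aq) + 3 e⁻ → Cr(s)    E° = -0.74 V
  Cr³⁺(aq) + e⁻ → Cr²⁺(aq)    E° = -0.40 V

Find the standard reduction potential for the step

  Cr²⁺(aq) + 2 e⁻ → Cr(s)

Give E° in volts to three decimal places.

-0.910 V

Sequential free energies add, so n₃E°₃ = n₁E°₁ + n₂E°₂.
With n₃ = 3, and the known step contributing 1×(-0.40) V, the unknown satisfies 2·E° = 3×(-0.74) − 1×(-0.40) = -1.820.
E° = -1.820 / 2 = -0.910 V.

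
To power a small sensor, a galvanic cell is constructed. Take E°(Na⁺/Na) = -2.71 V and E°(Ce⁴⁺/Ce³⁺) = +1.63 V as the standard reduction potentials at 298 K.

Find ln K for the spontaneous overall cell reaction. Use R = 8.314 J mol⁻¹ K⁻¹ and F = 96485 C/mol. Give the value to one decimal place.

169.0

Cathode: Ce⁴⁺/Ce³⁺; anode: Na⁺/Na. E°cell = (+1.63) − (-2.71) = +4.34 V, with n = 1.
ΔG° = −nFE° = −RT ln K, so ln K = nFE°/(RT) = (1)(96485)(+4.34) / ((8.314)(298)) = 169.014.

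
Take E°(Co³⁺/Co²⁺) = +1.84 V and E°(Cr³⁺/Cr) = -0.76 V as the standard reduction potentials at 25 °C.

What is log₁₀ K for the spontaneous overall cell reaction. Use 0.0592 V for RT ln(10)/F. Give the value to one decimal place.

131.8

Cathode: Co³⁺/Co²⁺; anode: Cr³⁺/Cr. E°cell = +2.60 V, n = 3.
log K = nE°cell / 0.0592 = (3)(+2.60) / 0.0592 = 131.8.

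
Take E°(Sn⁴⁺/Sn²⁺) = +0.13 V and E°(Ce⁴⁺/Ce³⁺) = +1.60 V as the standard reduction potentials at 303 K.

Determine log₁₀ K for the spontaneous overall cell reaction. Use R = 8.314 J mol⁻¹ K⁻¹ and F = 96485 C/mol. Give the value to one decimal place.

Cathode: Ce⁴⁺/Ce³⁺; anode: Sn⁴⁺/Sn²⁺. E°cell = (+1.60) − (+0.13) = +1.47 V, with n = 2.
ΔG° = −nFE° = −RT ln K, so ln K = nFE°/(RT) = (2)(96485)(+1.47) / ((8.314)(303)) = 112.604.
log₁₀ K = 112.604 / ln 10 = 48.9.

48.9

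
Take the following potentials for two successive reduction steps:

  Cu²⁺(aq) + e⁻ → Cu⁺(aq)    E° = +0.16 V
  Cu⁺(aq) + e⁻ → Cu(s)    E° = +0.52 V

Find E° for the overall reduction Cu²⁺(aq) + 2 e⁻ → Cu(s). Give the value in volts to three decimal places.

Standard free energies of sequential steps add: ΔG°₃ = ΔG°₁ + ΔG°₂, so n₃E°₃ = n₁E°₁ + n₂E°₂.
E°₃ = (1×+0.16 + 1×+0.52) / 2 = (+0.680) / 2 = +0.340 V.

+0.340 V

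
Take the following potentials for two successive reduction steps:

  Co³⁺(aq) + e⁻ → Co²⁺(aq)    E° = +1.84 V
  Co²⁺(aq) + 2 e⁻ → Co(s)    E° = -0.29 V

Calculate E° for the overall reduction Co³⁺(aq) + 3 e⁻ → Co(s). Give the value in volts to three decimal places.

+0.420 V

Standard free energies of sequential steps add: ΔG°₃ = ΔG°₁ + ΔG°₂, so n₃E°₃ = n₁E°₁ + n₂E°₂.
E°₃ = (1×+1.84 + 2×-0.29) / 3 = (+1.260) / 3 = +0.420 V.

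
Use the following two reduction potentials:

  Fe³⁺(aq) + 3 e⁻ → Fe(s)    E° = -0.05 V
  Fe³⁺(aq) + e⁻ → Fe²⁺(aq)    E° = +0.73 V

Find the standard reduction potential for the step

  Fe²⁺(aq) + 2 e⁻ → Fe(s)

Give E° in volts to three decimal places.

Sequential free energies add, so n₃E°₃ = n₁E°₁ + n₂E°₂.
With n₃ = 3, and the known step contributing 1×(+0.73) V, the unknown satisfies 2·E° = 3×(-0.05) − 1×(+0.73) = -0.880.
E° = -0.880 / 2 = -0.440 V.

-0.440 V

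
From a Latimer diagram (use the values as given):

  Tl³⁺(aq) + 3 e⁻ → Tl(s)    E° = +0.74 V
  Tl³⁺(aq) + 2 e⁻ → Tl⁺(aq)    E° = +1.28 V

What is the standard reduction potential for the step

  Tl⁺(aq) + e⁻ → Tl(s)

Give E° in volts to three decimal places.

-0.340 V

Sequential free energies add, so n₃E°₃ = n₁E°₁ + n₂E°₂.
With n₃ = 3, and the known step contributing 2×(+1.28) V, the unknown satisfies 1·E° = 3×(+0.74) − 2×(+1.28) = -0.340.
E° = -0.340 / 1 = -0.340 V.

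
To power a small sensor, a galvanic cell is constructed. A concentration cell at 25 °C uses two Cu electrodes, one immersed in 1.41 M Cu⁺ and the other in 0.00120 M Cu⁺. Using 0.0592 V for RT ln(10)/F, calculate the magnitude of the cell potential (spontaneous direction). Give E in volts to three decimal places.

+0.182 V

For a concentration cell E°cell = 0. The 1.41 M side is the cathode (reduction is favoured where [Cu⁺] is higher).
With n = 1, E = −(0.0592/1) log([Cu⁺]ₐₙ/[Cu⁺]꜀ₐₜ) = −(0.0592/1) log(0.0012/1.41) = −(0.0592/1)(-3.070) = +0.182 V.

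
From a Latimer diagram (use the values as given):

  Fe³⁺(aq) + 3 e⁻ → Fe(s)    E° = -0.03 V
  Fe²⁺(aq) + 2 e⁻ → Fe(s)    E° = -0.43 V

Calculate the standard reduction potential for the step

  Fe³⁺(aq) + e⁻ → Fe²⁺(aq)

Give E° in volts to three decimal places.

Sequential free energies add, so n₃E°₃ = n₁E°₁ + n₂E°₂.
With n₃ = 3, and the known step contributing 2×(-0.43) V, the unknown satisfies 1·E° = 3×(-0.03) − 2×(-0.43) = +0.770.
E° = +0.770 / 1 = +0.770 V.

+0.770 V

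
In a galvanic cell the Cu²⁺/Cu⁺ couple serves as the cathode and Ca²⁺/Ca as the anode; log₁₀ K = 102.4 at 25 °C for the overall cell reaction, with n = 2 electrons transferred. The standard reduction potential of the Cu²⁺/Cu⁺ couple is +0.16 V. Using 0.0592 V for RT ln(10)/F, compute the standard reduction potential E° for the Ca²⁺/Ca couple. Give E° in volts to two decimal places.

-2.87 V

E°cell = (0.0592/n)·log K = (0.0592/2)(102.4) = +3.031 V.
Since Cu²⁺/Cu⁺ is the cathode and Ca²⁺/Ca the anode, E°cell = E°(Cu²⁺/Cu⁺) − E°(Ca²⁺/Ca).
So E°(Ca²⁺/Ca) = E°(Cu²⁺/Cu⁺) − E°cell = (+0.16) − (+3.031) = -2.87 V.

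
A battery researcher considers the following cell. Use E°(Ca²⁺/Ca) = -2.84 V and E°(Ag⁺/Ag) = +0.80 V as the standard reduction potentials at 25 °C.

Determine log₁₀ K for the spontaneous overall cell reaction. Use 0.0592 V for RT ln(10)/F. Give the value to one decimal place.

123.0

Cathode: Ag⁺/Ag; anode: Ca²⁺/Ca. E°cell = +3.64 V, n = 2.
log K = nE°cell / 0.0592 = (2)(+3.64) / 0.0592 = 123.0.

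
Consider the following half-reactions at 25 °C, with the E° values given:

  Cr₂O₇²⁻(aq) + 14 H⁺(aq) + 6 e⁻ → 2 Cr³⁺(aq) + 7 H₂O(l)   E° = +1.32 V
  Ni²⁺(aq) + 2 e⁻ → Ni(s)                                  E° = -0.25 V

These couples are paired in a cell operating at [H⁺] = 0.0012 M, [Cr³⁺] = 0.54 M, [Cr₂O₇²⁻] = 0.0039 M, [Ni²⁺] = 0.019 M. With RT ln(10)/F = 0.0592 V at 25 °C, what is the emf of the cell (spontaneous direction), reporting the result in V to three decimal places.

Cr₂O₇²⁻/Cr³⁺ is the cathode (higher E°), Ni²⁺/Ni the anode: E°cell = +1.32 − (-0.25) = +1.57 V, n = 6.
Overall: Cr₂O₇²⁻(aq) + 14 H⁺(aq) + 3 Ni(s) → 2 Cr³⁺(aq) + 7 H₂O(l) + 3 Ni²⁺(aq)
Q = [Cr³⁺]^2·[Ni²⁺]^3 / ([Cr₂O₇²⁻]·[H⁺]^14); log Q = 37.601.
E = E° − (0.0592/n) log Q = +1.57 − (0.0592/6)(37.601) = +1.199 V.

+1.199 V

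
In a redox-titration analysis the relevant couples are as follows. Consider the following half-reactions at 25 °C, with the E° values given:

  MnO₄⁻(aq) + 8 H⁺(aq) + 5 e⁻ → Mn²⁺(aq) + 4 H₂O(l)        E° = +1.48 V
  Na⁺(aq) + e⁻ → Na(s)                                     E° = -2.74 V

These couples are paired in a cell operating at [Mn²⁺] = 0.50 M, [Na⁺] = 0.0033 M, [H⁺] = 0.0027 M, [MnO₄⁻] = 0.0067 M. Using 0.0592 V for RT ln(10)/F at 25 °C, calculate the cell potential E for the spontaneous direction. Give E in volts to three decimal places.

MnO₄⁻/Mn²⁺ is the cathode (higher E°), Na⁺/Na the anode: E°cell = +1.48 − (-2.74) = +4.22 V, n = 5.
Overall: MnO₄⁻(aq) + 8 H⁺(aq) + 5 Na(s) → Mn²⁺(aq) + 4 H₂O(l) + 5 Na⁺(aq)
Q = [Mn²⁺]·[Na⁺]^5 / ([MnO₄⁻]·[H⁺]^8); log Q = 10.015.
E = E° − (0.0592/n) log Q = +4.22 − (0.0592/5)(10.015) = +4.101 V.

+4.101 V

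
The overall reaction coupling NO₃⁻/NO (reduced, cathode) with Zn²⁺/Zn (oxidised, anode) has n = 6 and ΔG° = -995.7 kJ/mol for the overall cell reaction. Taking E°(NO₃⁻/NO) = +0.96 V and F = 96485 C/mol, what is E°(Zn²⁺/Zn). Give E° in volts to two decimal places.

E°cell = −ΔG°/(nF) = −(-995.7×10³)/((6)(96485)) = +1.720 V.
Since NO₃⁻/NO is the cathode and Zn²⁺/Zn the anode, E°cell = E°(NO₃⁻/NO) − E°(Zn²⁺/Zn).
So E°(Zn²⁺/Zn) = E°(NO₃⁻/NO) − E°cell = (+0.96) − (+1.720) = -0.76 V.

-0.76 V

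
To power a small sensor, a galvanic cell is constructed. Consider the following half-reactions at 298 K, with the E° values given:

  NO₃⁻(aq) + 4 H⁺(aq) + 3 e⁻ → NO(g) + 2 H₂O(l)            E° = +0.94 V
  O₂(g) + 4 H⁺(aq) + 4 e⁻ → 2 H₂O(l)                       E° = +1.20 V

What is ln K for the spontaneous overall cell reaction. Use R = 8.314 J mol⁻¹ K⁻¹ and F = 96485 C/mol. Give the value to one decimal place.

121.5

Cathode: O₂/H₂O; anode: NO₃⁻/NO. E°cell = (+1.20) − (+0.94) = +0.26 V, with n = 12.
ΔG° = −nFE° = −RT ln K, so ln K = nFE°/(RT) = (12)(96485)(+0.26) / ((8.314)(298)) = 121.503.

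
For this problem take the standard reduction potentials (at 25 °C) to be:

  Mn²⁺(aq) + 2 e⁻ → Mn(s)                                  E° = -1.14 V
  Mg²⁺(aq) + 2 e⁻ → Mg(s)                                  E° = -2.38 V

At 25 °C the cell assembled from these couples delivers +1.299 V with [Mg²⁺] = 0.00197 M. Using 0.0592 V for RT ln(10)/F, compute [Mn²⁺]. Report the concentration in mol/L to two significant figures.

0.19 M

Mn²⁺/Mn is the cathode, Mg²⁺/Mg the anode: E°cell = +1.24 V, n = 2.
Overall reaction: Mn²⁺(aq) + Mg(s) → Mn(s) + Mg²⁺(aq); Q = [Mg²⁺]^1/[Mn²⁺]^1.
From E = E° − (0.0592/n) log Q: log Q = (E° − E)·n/0.0592 = (+1.24 − (+1.299))·2/0.0592 = -1.9932.
So 1·log[Mn²⁺] = 1·log(0.00197) − log Q = -2.7055 − (-1.9932) = -0.7123; [Mn²⁺] = 10^(-0.7123) ≈ 0.19 M.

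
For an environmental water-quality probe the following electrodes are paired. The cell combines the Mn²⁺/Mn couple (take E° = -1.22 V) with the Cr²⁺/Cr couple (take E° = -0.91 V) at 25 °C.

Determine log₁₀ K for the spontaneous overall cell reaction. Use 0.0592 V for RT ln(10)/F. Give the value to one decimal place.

10.5

Cathode: Cr²⁺/Cr; anode: Mn²⁺/Mn. E°cell = +0.31 V, n = 2.
log K = nE°cell / 0.0592 = (2)(+0.31) / 0.0592 = 10.5.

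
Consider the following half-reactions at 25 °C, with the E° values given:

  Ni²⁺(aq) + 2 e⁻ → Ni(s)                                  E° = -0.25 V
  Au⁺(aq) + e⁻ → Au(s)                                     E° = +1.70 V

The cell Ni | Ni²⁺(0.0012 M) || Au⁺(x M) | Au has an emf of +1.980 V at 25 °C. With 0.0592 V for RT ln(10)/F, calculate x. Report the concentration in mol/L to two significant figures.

0.11 M

Au⁺/Au is the cathode, Ni²⁺/Ni the anode: E°cell = +1.95 V, n = 2.
Overall reaction: 2 Au⁺(aq) + Ni(s) → 2 Au(s) + Ni²⁺(aq); Q = [Ni²⁺]^1/[Au⁺]^2.
From E = E° − (0.0592/n) log Q: log Q = (E° − E)·n/0.0592 = (+1.95 − (+1.980))·2/0.0592 = -1.0135.
So 2·log[Au⁺] = 1·log(0.0012) − log Q = -2.9208 − (-1.0135) = -1.9073; log[Au⁺] = -1.9073 / 2 = -0.9536; [Au⁺] = 10^(-0.9536) ≈ 0.11 M.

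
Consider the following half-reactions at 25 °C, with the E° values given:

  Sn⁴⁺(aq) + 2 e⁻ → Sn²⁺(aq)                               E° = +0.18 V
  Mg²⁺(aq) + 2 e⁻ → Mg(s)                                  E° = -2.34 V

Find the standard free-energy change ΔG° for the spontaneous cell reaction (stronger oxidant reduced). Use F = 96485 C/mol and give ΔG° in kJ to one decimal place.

Sn⁴⁺/Sn²⁺ (E° = +0.18 V) is the cathode; Mg²⁺/Mg (E° = -2.34 V) is the anode, so E°cell = +2.52 V.
Balancing electrons gives n = 2 (lcm of 2 and 2).
ΔG° = −nFE° = −(2)(96485)(+2.52) = -486,284 J = -486.3 kJ.

-486.3 kJ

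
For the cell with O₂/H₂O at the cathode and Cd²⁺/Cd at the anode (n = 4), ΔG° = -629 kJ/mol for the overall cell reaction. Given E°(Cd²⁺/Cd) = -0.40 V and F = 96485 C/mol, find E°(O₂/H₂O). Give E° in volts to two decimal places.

+1.23 V

E°cell = −ΔG°/(nF) = −(-629×10³)/((4)(96485)) = +1.630 V.
Since O₂/H₂O is the cathode and Cd²⁺/Cd the anode, E°cell = E°(O₂/H₂O) − E°(Cd²⁺/Cd).
So E°(O₂/H₂O) = E°cell + E°(Cd²⁺/Cd) = +1.630 + (-0.40) = +1.23 V.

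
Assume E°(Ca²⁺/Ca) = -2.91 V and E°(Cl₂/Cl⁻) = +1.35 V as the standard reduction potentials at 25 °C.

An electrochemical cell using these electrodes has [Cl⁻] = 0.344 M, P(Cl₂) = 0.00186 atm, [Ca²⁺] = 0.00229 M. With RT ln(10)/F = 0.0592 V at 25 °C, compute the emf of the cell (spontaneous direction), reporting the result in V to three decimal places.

Cl₂/Cl⁻ is the cathode (higher E°), Ca²⁺/Ca the anode: E°cell = +1.35 − (-2.91) = +4.26 V, n = 2.
Overall: Cl₂(g) + Ca(s) → 2 Cl⁻(aq) + Ca²⁺(aq)
Q = [Cl⁻]^2·[Ca²⁺] / (P(Cl₂)); log Q = -0.837.
E = E° − (0.0592/n) log Q = +4.26 − (0.0592/2)(-0.837) = +4.285 V.

+4.285 V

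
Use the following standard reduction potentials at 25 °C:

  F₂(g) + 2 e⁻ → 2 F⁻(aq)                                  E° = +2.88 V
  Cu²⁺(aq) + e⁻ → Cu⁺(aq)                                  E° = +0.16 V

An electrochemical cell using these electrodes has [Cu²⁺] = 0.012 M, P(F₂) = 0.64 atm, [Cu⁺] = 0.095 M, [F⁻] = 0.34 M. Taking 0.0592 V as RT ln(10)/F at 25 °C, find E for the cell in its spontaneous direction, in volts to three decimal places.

+2.795 V

F₂/F⁻ is the cathode (higher E°), Cu²⁺/Cu⁺ the anode: E°cell = +2.88 − (+0.16) = +2.72 V, n = 2.
Overall: F₂(g) + 2 Cu⁺(aq) → 2 F⁻(aq) + 2 Cu²⁺(aq)
Q = [F⁻]^2·[Cu²⁺]^2 / (P(F₂)·[Cu⁺]^2); log Q = -2.540.
E = E° − (0.0592/n) log Q = +2.72 − (0.0592/2)(-2.540) = +2.795 V.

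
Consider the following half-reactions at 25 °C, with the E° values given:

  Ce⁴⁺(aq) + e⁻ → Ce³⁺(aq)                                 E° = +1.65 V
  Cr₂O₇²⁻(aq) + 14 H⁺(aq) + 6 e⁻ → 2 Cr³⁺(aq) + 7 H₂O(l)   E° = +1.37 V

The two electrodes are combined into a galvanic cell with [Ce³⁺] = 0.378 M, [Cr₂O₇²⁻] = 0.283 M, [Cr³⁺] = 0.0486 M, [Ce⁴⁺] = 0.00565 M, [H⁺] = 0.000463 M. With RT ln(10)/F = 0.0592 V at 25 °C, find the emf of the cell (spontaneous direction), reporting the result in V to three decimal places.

Ce⁴⁺/Ce³⁺ is the cathode (higher E°), Cr₂O₇²⁻/Cr³⁺ the anode: E°cell = +1.65 − (+1.37) = +0.28 V, n = 6.
Overall: 6 Ce⁴⁺(aq) + 2 Cr³⁺(aq) + 7 H₂O(l) → 6 Ce³⁺(aq) + Cr₂O₇²⁻(aq) + 14 H⁺(aq)
Q = [Ce³⁺]^6·[Cr₂O₇²⁻]·[H⁺]^14 / ([Ce⁴⁺]^6·[Cr³⁺]^2); log Q = -33.651.
E = E° − (0.0592/n) log Q = +0.28 − (0.0592/6)(-33.651) = +0.612 V.

+0.612 V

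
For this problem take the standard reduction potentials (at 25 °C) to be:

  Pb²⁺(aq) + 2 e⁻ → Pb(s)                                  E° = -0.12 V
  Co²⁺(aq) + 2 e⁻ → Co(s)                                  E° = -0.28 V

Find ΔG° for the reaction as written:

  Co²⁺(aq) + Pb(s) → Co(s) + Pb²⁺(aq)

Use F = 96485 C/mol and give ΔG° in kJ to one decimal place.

As written, Co²⁺/Co is reduced (cathode) and Pb²⁺/Pb is oxidised (anode), so E°cell = (-0.28) − (-0.12) = -0.16 V.
Balancing electrons gives n = 2.
ΔG° = −nFE° = −(2)(96485)(-0.16) = 30,875 J = +30.9 kJ.

+30.9 kJ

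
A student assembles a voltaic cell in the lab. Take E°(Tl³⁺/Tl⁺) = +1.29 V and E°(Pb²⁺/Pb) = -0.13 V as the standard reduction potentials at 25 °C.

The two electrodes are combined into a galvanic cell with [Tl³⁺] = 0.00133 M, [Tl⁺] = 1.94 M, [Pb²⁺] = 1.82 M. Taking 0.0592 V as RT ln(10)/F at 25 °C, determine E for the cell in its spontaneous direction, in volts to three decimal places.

+1.319 V

Tl³⁺/Tl⁺ is the cathode (higher E°), Pb²⁺/Pb the anode: E°cell = +1.29 − (-0.13) = +1.42 V, n = 2.
Overall: Tl³⁺(aq) + Pb(s) → Tl⁺(aq) + Pb²⁺(aq)
Q = [Tl⁺]·[Pb²⁺] / ([Tl³⁺]); log Q = 3.424.
E = E° − (0.0592/n) log Q = +1.42 − (0.0592/2)(3.424) = +1.319 V.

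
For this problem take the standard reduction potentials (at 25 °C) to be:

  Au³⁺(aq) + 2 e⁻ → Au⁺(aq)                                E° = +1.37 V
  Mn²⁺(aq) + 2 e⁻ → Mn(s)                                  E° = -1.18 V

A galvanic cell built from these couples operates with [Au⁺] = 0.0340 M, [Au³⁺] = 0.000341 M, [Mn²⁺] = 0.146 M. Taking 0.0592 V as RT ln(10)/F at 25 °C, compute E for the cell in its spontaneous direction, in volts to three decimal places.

+2.516 V

Au³⁺/Au⁺ is the cathode (higher E°), Mn²⁺/Mn the anode: E°cell = +1.37 − (-1.18) = +2.55 V, n = 2.
Overall: Au³⁺(aq) + Mn(s) → Au⁺(aq) + Mn²⁺(aq)
Q = [Au⁺]·[Mn²⁺] / ([Au³⁺]); log Q = 1.163.
E = E° − (0.0592/n) log Q = +2.55 − (0.0592/2)(1.163) = +2.516 V.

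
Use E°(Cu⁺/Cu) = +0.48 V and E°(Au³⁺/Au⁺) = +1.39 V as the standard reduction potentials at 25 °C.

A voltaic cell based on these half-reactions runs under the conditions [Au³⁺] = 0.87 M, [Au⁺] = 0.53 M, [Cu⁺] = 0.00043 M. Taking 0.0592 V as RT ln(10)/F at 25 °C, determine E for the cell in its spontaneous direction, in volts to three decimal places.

+1.116 V

Au³⁺/Au⁺ is the cathode (higher E°), Cu⁺/Cu the anode: E°cell = +1.39 − (+0.48) = +0.91 V, n = 2.
Overall: Au³⁺(aq) + 2 Cu(s) → Au⁺(aq) + 2 Cu⁺(aq)
Q = [Au⁺]·[Cu⁺]^2 / ([Au³⁺]); log Q = -6.948.
E = E° − (0.0592/n) log Q = +0.91 − (0.0592/2)(-6.948) = +1.116 V.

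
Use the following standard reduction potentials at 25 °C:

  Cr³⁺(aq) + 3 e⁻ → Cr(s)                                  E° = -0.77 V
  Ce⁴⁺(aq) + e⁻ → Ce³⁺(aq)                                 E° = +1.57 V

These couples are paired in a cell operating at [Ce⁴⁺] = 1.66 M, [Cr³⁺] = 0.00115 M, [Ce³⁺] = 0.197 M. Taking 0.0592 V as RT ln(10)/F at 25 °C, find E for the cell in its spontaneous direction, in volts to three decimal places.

Ce⁴⁺/Ce³⁺ is the cathode (higher E°), Cr³⁺/Cr the anode: E°cell = +1.57 − (-0.77) = +2.34 V, n = 3.
Overall: 3 Ce⁴⁺(aq) + Cr(s) → 3 Ce³⁺(aq) + Cr³⁺(aq)
Q = [Ce³⁺]^3·[Cr³⁺] / ([Ce⁴⁺]^3); log Q = -5.716.
E = E° − (0.0592/n) log Q = +2.34 − (0.0592/3)(-5.716) = +2.453 V.

+2.453 V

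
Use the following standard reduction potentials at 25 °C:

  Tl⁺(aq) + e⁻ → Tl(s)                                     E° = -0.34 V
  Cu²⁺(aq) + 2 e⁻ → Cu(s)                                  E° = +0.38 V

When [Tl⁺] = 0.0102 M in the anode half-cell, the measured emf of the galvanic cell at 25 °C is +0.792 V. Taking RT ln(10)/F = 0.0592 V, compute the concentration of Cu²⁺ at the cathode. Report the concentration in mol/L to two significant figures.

0.028 M

Cu²⁺/Cu is the cathode, Tl⁺/Tl the anode: E°cell = +0.72 V, n = 2.
Overall reaction: Cu²⁺(aq) + 2 Tl(s) → Cu(s) + 2 Tl⁺(aq); Q = [Tl⁺]^2/[Cu²⁺]^1.
From E = E° − (0.0592/n) log Q: log Q = (E° − E)·n/0.0592 = (+0.72 − (+0.792))·2/0.0592 = -2.4324.
So 1·log[Cu²⁺] = 2·log(0.0102) − log Q = -3.9828 − (-2.4324) = -1.5504; [Cu²⁺] = 10^(-1.5504) ≈ 0.028 M.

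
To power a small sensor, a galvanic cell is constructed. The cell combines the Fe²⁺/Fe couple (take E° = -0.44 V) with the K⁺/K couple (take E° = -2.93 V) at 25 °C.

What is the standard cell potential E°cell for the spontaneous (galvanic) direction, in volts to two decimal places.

The Fe²⁺/Fe couple has the higher reduction potential, so it is the cathode; K⁺/K is oxidised at the anode.
E°cell = E°(cathode) − E°(anode) = (-0.44) − (-2.93) = +2.49 V.
Since E°cell > 0, the reaction is spontaneous under standard conditions.

+2.49 V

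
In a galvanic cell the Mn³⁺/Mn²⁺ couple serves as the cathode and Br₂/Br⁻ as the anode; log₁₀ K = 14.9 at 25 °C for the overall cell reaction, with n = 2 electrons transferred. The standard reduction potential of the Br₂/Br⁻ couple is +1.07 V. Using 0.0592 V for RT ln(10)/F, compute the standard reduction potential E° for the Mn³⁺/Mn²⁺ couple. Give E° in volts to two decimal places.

+1.51 V

E°cell = (0.0592/n)·log K = (0.0592/2)(14.9) = +0.441 V.
Since Mn³⁺/Mn²⁺ is the cathode and Br₂/Br⁻ the anode, E°cell = E°(Mn³⁺/Mn²⁺) − E°(Br₂/Br⁻).
So E°(Mn³⁺/Mn²⁺) = E°cell + E°(Br₂/Br⁻) = +0.441 + (+1.07) = +1.51 V.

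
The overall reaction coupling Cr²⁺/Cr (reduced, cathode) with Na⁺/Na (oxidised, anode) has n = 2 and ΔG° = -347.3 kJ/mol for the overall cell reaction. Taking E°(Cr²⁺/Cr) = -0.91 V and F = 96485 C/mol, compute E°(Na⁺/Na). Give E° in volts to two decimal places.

E°cell = −ΔG°/(nF) = −(-347.3×10³)/((2)(96485)) = +1.800 V.
Since Cr²⁺/Cr is the cathode and Na⁺/Na the anode, E°cell = E°(Cr²⁺/Cr) − E°(Na⁺/Na).
So E°(Na⁺/Na) = E°(Cr²⁺/Cr) − E°cell = (-0.91) − (+1.800) = -2.71 V.

-2.71 V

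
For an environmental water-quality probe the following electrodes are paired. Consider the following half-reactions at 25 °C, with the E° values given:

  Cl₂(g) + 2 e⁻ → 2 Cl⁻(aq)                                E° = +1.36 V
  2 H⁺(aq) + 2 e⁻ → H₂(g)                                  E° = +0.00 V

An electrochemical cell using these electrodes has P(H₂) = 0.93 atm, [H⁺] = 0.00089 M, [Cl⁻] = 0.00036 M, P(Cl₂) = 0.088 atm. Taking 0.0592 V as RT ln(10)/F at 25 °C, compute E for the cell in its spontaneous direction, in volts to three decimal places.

Cl₂/Cl⁻ is the cathode (higher E°), H⁺/H₂ the anode: E°cell = +1.36 − (+0.00) = +1.36 V, n = 2.
Overall: Cl₂(g) + H₂(g) → 2 Cl⁻(aq) + 2 H⁺(aq)
Q = [Cl⁻]^2·[H⁺]^2 / (P(Cl₂)·P(H₂)); log Q = -11.902.
E = E° − (0.0592/n) log Q = +1.36 − (0.0592/2)(-11.902) = +1.712 V.

+1.712 V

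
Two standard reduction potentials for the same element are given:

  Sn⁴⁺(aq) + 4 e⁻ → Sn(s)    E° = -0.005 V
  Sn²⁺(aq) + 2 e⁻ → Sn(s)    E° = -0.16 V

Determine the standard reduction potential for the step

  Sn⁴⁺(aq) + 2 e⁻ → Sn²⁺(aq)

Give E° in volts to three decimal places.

Sequential free energies add, so n₃E°₃ = n₁E°₁ + n₂E°₂.
With n₃ = 4, and the known step contributing 2×(-0.16) V, the unknown satisfies 2·E° = 4×(-0.005) − 2×(-0.16) = +0.300.
E° = +0.300 / 2 = +0.150 V.

+0.150 V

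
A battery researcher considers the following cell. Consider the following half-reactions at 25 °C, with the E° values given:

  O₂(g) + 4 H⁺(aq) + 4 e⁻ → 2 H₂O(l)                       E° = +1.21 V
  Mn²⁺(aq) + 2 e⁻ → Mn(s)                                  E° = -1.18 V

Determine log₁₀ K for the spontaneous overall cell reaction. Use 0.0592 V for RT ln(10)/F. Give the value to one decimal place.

161.5

Cathode: O₂/H₂O; anode: Mn²⁺/Mn. E°cell = +2.39 V, n = 4.
log K = nE°cell / 0.0592 = (4)(+2.39) / 0.0592 = 161.5.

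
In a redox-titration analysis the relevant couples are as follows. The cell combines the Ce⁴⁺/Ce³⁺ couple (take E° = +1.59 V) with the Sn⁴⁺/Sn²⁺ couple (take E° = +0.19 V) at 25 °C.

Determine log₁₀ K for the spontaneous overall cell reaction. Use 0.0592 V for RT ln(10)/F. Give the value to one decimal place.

Cathode: Ce⁴⁺/Ce³⁺; anode: Sn⁴⁺/Sn²⁺. E°cell = +1.40 V, n = 2.
log K = nE°cell / 0.0592 = (2)(+1.40) / 0.0592 = 47.3.

47.3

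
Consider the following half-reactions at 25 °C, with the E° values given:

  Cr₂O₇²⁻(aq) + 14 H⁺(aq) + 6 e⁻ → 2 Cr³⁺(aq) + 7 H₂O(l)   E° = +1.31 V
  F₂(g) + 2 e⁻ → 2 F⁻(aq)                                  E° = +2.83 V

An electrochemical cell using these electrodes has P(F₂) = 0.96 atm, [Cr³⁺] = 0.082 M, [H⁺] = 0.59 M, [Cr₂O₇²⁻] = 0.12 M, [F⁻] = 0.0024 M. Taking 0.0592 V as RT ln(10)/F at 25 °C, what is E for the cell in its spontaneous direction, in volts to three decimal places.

F₂/F⁻ is the cathode (higher E°), Cr₂O₇²⁻/Cr³⁺ the anode: E°cell = +2.83 − (+1.31) = +1.52 V, n = 6.
Overall: 3 F₂(g) + 2 Cr³⁺(aq) + 7 H₂O(l) → 6 F⁻(aq) + Cr₂O₇²⁻(aq) + 14 H⁺(aq)
Q = [F⁻]^6·[Cr₂O₇²⁻]·[H⁺]^14 / (P(F₂)^3·[Cr³⁺]^2); log Q = -17.622.
E = E° − (0.0592/n) log Q = +1.52 − (0.0592/6)(-17.622) = +1.694 V.

+1.694 V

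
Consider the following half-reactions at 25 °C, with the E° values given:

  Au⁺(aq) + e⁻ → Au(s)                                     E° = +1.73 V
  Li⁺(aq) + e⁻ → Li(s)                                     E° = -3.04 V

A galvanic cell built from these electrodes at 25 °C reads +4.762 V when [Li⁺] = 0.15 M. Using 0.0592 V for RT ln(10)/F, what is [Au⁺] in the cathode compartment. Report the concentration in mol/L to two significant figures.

Au⁺/Au is the cathode, Li⁺/Li the anode: E°cell = +4.77 V, n = 1.
Overall reaction: Au⁺(aq) + Li(s) → Au(s) + Li⁺(aq); Q = [Li⁺]^1/[Au⁺]^1.
From E = E° − (0.0592/n) log Q: log Q = (E° − E)·n/0.0592 = (+4.77 − (+4.762))·1/0.0592 = 0.1351.
So 1·log[Au⁺] = 1·log(0.15) − log Q = -0.8239 − (0.1351) = -0.9590; [Au⁺] = 10^(-0.9590) ≈ 0.11 M.

0.11 M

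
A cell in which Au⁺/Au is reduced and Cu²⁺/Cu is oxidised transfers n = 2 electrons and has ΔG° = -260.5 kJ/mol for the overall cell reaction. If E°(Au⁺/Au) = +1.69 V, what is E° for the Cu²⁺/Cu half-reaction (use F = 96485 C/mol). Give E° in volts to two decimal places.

E°cell = −ΔG°/(nF) = −(-260.5×10³)/((2)(96485)) = +1.350 V.
Since Au⁺/Au is the cathode and Cu²⁺/Cu the anode, E°cell = E°(Au⁺/Au) − E°(Cu²⁺/Cu).
So E°(Cu²⁺/Cu) = E°(Au⁺/Au) − E°cell = (+1.69) − (+1.350) = +0.34 V.

+0.34 V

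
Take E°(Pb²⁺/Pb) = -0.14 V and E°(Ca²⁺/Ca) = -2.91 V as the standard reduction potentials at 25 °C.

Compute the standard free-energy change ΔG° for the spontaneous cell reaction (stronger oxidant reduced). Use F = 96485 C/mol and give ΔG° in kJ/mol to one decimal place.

-534.5 kJ/mol

Pb²⁺/Pb (E° = -0.14 V) is the cathode; Ca²⁺/Ca (E° = -2.91 V) is the anode, so E°cell = +2.77 V.
Balancing electrons gives n = 2 (lcm of 2 and 2).
ΔG° = −nFE° = −(2)(96485)(+2.77) = -534,527 J = -534.5 kJ/mol.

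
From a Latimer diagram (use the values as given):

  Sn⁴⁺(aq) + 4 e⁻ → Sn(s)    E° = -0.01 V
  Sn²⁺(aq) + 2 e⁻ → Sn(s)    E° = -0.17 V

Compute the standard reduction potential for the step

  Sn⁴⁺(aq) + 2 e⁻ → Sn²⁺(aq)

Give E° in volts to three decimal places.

+0.150 V

Sequential free energies add, so n₃E°₃ = n₁E°₁ + n₂E°₂.
With n₃ = 4, and the known step contributing 2×(-0.17) V, the unknown satisfies 2·E° = 4×(-0.01) − 2×(-0.17) = +0.300.
E° = +0.300 / 2 = +0.150 V.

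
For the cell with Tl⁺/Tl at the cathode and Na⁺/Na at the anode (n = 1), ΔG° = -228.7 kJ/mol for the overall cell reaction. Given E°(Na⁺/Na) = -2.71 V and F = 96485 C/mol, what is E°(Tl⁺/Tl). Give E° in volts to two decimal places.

E°cell = −ΔG°/(nF) = −(-228.7×10³)/((1)(96485)) = +2.370 V.
Since Tl⁺/Tl is the cathode and Na⁺/Na the anode, E°cell = E°(Tl⁺/Tl) − E°(Na⁺/Na).
So E°(Tl⁺/Tl) = E°cell + E°(Na⁺/Na) = +2.370 + (-2.71) = -0.34 V.

-0.34 V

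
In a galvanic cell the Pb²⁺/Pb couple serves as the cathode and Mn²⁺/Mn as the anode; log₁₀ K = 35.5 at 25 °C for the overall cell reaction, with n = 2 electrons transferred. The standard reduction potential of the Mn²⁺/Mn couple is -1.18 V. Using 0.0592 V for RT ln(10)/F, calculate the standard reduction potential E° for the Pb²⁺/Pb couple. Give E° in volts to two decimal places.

E°cell = (0.0592/n)·log K = (0.0592/2)(35.5) = +1.051 V.
Since Pb²⁺/Pb is the cathode and Mn²⁺/Mn the anode, E°cell = E°(Pb²⁺/Pb) − E°(Mn²⁺/Mn).
So E°(Pb²⁺/Pb) = E°cell + E°(Mn²⁺/Mn) = +1.051 + (-1.18) = -0.13 V.

-0.13 V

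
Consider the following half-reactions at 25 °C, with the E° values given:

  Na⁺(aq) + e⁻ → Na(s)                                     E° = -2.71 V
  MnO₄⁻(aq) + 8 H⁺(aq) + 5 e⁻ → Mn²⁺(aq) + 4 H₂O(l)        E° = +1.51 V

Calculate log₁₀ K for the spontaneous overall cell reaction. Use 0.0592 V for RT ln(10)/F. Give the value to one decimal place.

356.4

Cathode: MnO₄⁻/Mn²⁺; anode: Na⁺/Na. E°cell = +4.22 V, n = 5.
log K = nE°cell / 0.0592 = (5)(+4.22) / 0.0592 = 356.4.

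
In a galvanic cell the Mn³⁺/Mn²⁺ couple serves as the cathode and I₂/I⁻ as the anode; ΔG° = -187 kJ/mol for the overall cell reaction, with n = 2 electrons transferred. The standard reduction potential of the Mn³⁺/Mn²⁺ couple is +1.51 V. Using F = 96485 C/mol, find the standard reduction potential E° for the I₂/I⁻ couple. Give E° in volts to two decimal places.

E°cell = −ΔG°/(nF) = −(-187×10³)/((2)(96485)) = +0.969 V.
Since Mn³⁺/Mn²⁺ is the cathode and I₂/I⁻ the anode, E°cell = E°(Mn³⁺/Mn²⁺) − E°(I₂/I⁻).
So E°(I₂/I⁻) = E°(Mn³⁺/Mn²⁺) − E°cell = (+1.51) − (+0.969) = +0.54 V.

+0.54 V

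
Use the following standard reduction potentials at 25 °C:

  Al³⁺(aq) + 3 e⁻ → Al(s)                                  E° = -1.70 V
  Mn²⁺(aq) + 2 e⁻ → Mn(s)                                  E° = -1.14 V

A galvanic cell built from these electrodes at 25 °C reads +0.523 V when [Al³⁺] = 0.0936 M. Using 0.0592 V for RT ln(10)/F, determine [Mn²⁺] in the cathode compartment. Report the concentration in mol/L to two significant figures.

0.012 M

Mn²⁺/Mn is the cathode, Al³⁺/Al the anode: E°cell = +0.56 V, n = 6.
Overall reaction: 3 Mn²⁺(aq) + 2 Al(s) → 3 Mn(s) + 2 Al³⁺(aq); Q = [Al³⁺]^2/[Mn²⁺]^3.
From E = E° − (0.0592/n) log Q: log Q = (E° − E)·n/0.0592 = (+0.56 − (+0.523))·6/0.0592 = 3.7500.
So 3·log[Mn²⁺] = 2·log(0.0936) − log Q = -2.0574 − (3.7500) = -5.8074; log[Mn²⁺] = -5.8074 / 3 = -1.9358; [Mn²⁺] = 10^(-1.9358) ≈ 0.012 M.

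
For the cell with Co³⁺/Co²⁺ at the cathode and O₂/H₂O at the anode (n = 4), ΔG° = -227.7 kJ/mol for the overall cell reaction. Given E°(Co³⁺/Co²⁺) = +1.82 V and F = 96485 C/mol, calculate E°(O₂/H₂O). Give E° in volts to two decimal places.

+1.23 V

E°cell = −ΔG°/(nF) = −(-227.7×10³)/((4)(96485)) = +0.590 V.
Since Co³⁺/Co²⁺ is the cathode and O₂/H₂O the anode, E°cell = E°(Co³⁺/Co²⁺) − E°(O₂/H₂O).
So E°(O₂/H₂O) = E°(Co³⁺/Co²⁺) − E°cell = (+1.82) − (+0.590) = +1.23 V.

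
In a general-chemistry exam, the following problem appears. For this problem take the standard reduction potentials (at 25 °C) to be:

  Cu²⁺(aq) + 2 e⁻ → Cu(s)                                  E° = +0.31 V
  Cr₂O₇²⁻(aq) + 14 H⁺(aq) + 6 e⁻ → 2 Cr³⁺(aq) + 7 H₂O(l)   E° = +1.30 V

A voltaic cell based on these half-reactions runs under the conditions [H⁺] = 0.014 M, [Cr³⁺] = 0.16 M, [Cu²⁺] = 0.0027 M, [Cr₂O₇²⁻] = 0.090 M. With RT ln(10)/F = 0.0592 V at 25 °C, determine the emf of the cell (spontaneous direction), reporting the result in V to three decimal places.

Cr₂O₇²⁻/Cr³⁺ is the cathode (higher E°), Cu²⁺/Cu the anode: E°cell = +1.30 − (+0.31) = +0.99 V, n = 6.
Overall: Cr₂O₇²⁻(aq) + 14 H⁺(aq) + 3 Cu(s) → 2 Cr³⁺(aq) + 7 H₂O(l) + 3 Cu²⁺(aq)
Q = [Cr³⁺]^2·[Cu²⁺]^3 / ([Cr₂O₇²⁻]·[H⁺]^14); log Q = 17.702.
E = E° − (0.0592/n) log Q = +0.99 − (0.0592/6)(17.702) = +0.815 V.

+0.815 V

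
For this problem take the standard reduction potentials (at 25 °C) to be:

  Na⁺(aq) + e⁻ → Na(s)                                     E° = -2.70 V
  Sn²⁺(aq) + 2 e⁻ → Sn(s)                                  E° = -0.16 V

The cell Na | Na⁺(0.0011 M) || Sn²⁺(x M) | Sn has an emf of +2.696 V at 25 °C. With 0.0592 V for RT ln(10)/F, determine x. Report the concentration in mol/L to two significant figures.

Sn²⁺/Sn is the cathode, Na⁺/Na the anode: E°cell = +2.54 V, n = 2.
Overall reaction: Sn²⁺(aq) + 2 Na(s) → Sn(s) + 2 Na⁺(aq); Q = [Na⁺]^2/[Sn²⁺]^1.
From E = E° − (0.0592/n) log Q: log Q = (E° − E)·n/0.0592 = (+2.54 − (+2.696))·2/0.0592 = -5.2703.
So 1·log[Sn²⁺] = 2·log(0.0011) − log Q = -5.9172 − (-5.2703) = -0.6469; [Sn²⁺] = 10^(-0.6469) ≈ 0.23 M.

0.23 M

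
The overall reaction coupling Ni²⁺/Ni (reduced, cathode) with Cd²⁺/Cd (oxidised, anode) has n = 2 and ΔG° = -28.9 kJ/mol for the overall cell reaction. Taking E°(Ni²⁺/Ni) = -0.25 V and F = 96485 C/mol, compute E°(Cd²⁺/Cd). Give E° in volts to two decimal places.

-0.40 V

E°cell = −ΔG°/(nF) = −(-28.9×10³)/((2)(96485)) = +0.150 V.
Since Ni²⁺/Ni is the cathode and Cd²⁺/Cd the anode, E°cell = E°(Ni²⁺/Ni) − E°(Cd²⁺/Cd).
So E°(Cd²⁺/Cd) = E°(Ni²⁺/Ni) − E°cell = (-0.25) − (+0.150) = -0.40 V.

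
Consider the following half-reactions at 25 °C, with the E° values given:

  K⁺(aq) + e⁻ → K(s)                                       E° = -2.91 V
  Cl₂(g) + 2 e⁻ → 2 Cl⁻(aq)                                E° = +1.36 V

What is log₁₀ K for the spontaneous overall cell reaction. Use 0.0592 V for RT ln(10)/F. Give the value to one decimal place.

144.3

Cathode: Cl₂/Cl⁻; anode: K⁺/K. E°cell = +4.27 V, n = 2.
log K = nE°cell / 0.0592 = (2)(+4.27) / 0.0592 = 144.3.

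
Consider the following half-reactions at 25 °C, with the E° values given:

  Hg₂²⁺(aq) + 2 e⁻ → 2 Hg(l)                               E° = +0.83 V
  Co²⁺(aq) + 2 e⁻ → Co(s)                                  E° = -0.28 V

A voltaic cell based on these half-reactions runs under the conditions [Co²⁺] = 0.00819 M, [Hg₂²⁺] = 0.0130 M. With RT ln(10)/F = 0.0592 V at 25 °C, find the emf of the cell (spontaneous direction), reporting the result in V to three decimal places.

+1.116 V

Hg₂²⁺/Hg is the cathode (higher E°), Co²⁺/Co the anode: E°cell = +0.83 − (-0.28) = +1.11 V, n = 2.
Overall: Hg₂²⁺(aq) + Co(s) → 2 Hg(l) + Co²⁺(aq)
Q = [Co²⁺] / ([Hg₂²⁺]); log Q = -0.201.
E = E° − (0.0592/n) log Q = +1.11 − (0.0592/2)(-0.201) = +1.116 V.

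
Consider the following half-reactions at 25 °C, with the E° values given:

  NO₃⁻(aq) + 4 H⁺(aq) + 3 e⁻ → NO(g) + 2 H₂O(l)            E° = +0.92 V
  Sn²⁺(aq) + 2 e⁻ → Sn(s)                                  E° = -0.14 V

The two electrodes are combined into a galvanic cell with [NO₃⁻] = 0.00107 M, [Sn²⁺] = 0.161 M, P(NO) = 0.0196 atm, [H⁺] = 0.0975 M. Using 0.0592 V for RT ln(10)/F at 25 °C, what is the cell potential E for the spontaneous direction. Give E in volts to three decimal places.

NO₃⁻/NO is the cathode (higher E°), Sn²⁺/Sn the anode: E°cell = +0.92 − (-0.14) = +1.06 V, n = 6.
Overall: 2 NO₃⁻(aq) + 8 H⁺(aq) + 3 Sn(s) → 2 NO(g) + 4 H₂O(l) + 3 Sn²⁺(aq)
Q = P(NO)^2·[Sn²⁺]^3 / ([NO₃⁻]^2·[H⁺]^8); log Q = 8.234.
E = E° − (0.0592/n) log Q = +1.06 − (0.0592/6)(8.234) = +0.979 V.

+0.979 V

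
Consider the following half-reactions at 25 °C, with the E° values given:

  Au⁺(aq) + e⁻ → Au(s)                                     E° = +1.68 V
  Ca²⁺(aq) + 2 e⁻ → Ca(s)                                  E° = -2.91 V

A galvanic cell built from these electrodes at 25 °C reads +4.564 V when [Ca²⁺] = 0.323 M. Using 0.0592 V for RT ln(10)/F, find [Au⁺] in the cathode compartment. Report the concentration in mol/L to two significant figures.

Au⁺/Au is the cathode, Ca²⁺/Ca the anode: E°cell = +4.59 V, n = 2.
Overall reaction: 2 Au⁺(aq) + Ca(s) → 2 Au(s) + Ca²⁺(aq); Q = [Ca²⁺]^1/[Au⁺]^2.
From E = E° − (0.0592/n) log Q: log Q = (E° − E)·n/0.0592 = (+4.59 − (+4.564))·2/0.0592 = 0.8784.
So 2·log[Au⁺] = 1·log(0.323) − log Q = -0.4908 − (0.8784) = -1.3692; log[Au⁺] = -1.3692 / 2 = -0.6846; [Au⁺] = 10^(-0.6846) ≈ 0.21 M.

0.21 M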